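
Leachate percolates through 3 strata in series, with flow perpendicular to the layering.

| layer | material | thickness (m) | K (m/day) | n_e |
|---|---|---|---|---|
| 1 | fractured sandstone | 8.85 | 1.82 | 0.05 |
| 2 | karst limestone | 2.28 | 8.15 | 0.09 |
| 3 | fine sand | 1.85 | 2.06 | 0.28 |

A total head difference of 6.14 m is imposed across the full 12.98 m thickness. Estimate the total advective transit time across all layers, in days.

With flow normal to the layers, continuity requires the same specific discharge q through every layer.
Σ(b_i/K_i) = 8.85/1.82 + 2.28/8.15 + 1.85/2.06 = 6.040 d.
q = Δh / Σ(b_i/K_i) = 6.14 / 6.040 = 1.016 m/day.
In each layer the seepage velocity is v_i = q/n_i, so the layer transit time is t_i = b_i·n_i / q:
  layer 1 (fractured sandstone): t_1 = 8.85 × 0.05 / 1.016 = 0.4353 d
  layer 2 (karst limestone): t_2 = 2.28 × 0.09 / 1.016 = 0.2019 d
  layer 3 (fine sand): t_3 = 1.85 × 0.28 / 1.016 = 0.5096 d
Total t = Σ t_i = 1.147 days.

1.15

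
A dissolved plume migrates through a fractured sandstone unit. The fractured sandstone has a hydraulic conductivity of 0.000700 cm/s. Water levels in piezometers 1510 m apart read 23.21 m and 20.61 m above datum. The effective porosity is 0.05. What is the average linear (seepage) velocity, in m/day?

0.0208

Convert K: 0.000700 cm/s × 864 = 0.6048 m/day.
Hydraulic gradient i = (23.21 − 20.61) / 1510 = 2.6 / 1510 = 0.001722.
Darcy flux q = K · i = 0.6048 × 0.001722 = 0.001041 m/day.
Seepage velocity v = q / n_e = 0.001041 / 0.05 = 0.02083 m/day.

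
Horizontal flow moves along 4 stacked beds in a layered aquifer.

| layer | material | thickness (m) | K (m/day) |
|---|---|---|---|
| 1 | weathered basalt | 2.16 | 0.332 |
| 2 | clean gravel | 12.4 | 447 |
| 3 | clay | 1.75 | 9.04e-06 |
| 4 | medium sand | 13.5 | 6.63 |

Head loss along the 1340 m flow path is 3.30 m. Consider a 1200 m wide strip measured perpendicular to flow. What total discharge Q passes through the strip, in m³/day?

Flow is parallel to layering, so each bed carries its own Darcy discharge and the transmissivities add.
Σ(K_i·b_i) = 0.332×2.16 + 447×12.4 + 9.04e-06×1.75 + 6.63×13.5 = 5633 m²/day.
Hydraulic gradient i = Δh / L = 3.30 / 1340 = 0.002463.
Q = Σ(K_i·b_i) · W · i = 5633 × 1200 × 0.002463 = 16647 m³/day.

16600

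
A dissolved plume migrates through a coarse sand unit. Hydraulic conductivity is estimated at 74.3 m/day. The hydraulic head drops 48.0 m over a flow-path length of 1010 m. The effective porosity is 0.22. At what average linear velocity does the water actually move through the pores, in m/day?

16.1

Hydraulic gradient i = Δh / L = 48.0 / 1010 = 0.04752.
Darcy flux q = K · i = 74.30 × 0.04752 = 3.531 m/day.
Seepage velocity v = q / n_e = 3.531 / 0.22 = 16.05 m/day.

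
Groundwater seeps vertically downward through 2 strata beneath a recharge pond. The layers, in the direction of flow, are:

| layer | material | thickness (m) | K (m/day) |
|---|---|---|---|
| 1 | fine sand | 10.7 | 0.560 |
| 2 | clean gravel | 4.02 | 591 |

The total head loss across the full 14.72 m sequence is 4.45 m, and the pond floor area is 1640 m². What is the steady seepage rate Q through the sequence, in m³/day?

Flow is perpendicular to layering, so the layers act in series and the equivalent K is the thickness-weighted harmonic mean.
Total thickness L = 10.7 + 4.02 = 14.72 m.
Σ(b_i/K_i) = 10.7/0.560 + 4.02/591 = 19.11 d.
K_eq = L / Σ(b_i/K_i) = 14.72 / 19.11 = 0.7701 m/day.
Q = K_eq · A · (Δh/L) = 0.7701 × 1640 × (4.45/14.72) = 381.8 m³/day.

382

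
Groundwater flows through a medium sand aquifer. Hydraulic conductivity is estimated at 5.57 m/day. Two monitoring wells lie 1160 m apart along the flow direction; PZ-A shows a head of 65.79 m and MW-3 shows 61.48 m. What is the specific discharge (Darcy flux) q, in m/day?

Hydraulic gradient i = (65.79 − 61.48) / 1160 = 4.31 / 1160 = 0.003716.
Specific discharge q = K · i = 5.570 × 0.003716 = 0.02070 m/day.

0.0207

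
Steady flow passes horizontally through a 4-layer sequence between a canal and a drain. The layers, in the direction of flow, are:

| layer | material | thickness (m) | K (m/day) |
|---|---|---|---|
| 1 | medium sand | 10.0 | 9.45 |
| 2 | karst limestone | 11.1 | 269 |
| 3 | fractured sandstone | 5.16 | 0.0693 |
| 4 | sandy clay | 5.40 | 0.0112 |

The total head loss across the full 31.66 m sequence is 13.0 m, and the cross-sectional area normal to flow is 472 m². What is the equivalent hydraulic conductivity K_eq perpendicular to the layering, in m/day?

0.0568

Flow is perpendicular to layering, so the layers act in series and the equivalent K is the thickness-weighted harmonic mean.
Total thickness L = 10.0 + 11.1 + 5.16 + 5.40 = 31.66 m.
Σ(b_i/K_i) = 10.0/9.45 + 11.1/269 + 5.16/0.0693 + 5.40/0.0112 = 557.7 d.
K_eq = L / Σ(b_i/K_i) = 31.66 / 557.7 = 0.05677 m/day.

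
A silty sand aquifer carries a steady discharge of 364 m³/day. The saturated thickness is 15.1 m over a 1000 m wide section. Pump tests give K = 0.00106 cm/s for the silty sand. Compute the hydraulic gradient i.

0.0263

Convert K: 0.00106 cm/s × 864 = 0.9158 m/day.
Cross-sectional area A = 1000 × 15.1 = 15100 m².
From Q = K·A·i, i = Q / (K·A) = 364 / (0.9158 × 15100) = 0.02632.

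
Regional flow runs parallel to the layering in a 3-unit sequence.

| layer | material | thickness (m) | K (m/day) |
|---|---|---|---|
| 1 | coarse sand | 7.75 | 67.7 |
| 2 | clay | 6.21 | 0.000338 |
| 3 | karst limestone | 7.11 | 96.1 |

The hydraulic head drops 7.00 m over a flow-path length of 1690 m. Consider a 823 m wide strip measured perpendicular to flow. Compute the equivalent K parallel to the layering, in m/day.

57.3

Flow is parallel to layering, so each bed carries its own Darcy discharge and the transmissivities add.
Σ(K_i·b_i) = 67.7×7.75 + 0.000338×6.21 + 96.1×7.11 = 1208 m²/day.
Total thickness b = 21.07 m, so K_eq = Σ(K_i·b_i)/b = 57.33 m/day.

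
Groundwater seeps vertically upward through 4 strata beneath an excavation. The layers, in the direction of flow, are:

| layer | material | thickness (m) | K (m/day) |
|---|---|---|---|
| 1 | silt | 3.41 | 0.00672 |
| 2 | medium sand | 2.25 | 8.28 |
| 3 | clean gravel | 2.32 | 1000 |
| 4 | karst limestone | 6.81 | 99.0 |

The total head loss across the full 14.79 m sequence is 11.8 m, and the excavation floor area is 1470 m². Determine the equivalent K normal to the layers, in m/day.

Flow is perpendicular to layering, so the layers act in series and the equivalent K is the thickness-weighted harmonic mean.
Total thickness L = 3.41 + 2.25 + 2.32 + 6.81 = 14.79 m.
Σ(b_i/K_i) = 3.41/0.00672 + 2.25/8.28 + 2.32/1000 + 6.81/99.0 = 507.8 d.
K_eq = L / Σ(b_i/K_i) = 14.79 / 507.8 = 0.02913 m/day.

0.0291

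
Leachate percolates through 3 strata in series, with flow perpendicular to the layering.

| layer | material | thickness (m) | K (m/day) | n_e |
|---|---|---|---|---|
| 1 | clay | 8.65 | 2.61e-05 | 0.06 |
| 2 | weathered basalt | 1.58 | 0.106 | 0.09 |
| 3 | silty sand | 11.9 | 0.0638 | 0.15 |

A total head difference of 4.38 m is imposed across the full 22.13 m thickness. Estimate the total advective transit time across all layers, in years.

With flow normal to the layers, continuity requires the same specific discharge q through every layer.
Σ(b_i/K_i) = 8.65/2.61e-05 + 1.58/0.106 + 11.9/0.0638 = 3.316e+05 d.
q = Δh / Σ(b_i/K_i) = 4.38 / 3.316e+05 = 1.321e-05 m/day.
In each layer the seepage velocity is v_i = q/n_i, so the layer transit time is t_i = b_i·n_i / q:
  layer 1 (clay): t_1 = 8.65 × 0.06 / 1.321e-05 = 39295 d
  layer 2 (weathered basalt): t_2 = 1.58 × 0.09 / 1.321e-05 = 10766 d
  layer 3 (silty sand): t_3 = 11.9 × 0.15 / 1.321e-05 = 1.351e+05 d
Total t = Σ t_i = 1.852e+05 days = 507.1 years.

507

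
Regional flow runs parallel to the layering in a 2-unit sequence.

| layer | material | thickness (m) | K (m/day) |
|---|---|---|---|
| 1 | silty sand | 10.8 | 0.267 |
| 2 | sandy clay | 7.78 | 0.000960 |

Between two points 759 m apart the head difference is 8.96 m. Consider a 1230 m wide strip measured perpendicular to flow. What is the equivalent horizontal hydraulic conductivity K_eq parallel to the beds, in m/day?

Flow is parallel to layering, so each bed carries its own Darcy discharge and the transmissivities add.
Σ(K_i·b_i) = 0.267×10.8 + 0.000960×7.78 = 2.891 m²/day.
Total thickness b = 18.58 m, so K_eq = Σ(K_i·b_i)/b = 0.1556 m/day.

0.156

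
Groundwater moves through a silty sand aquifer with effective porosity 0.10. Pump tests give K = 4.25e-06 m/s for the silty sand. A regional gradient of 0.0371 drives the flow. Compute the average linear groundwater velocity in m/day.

0.136

Convert K: 4.25e-06 m/s × 86400 = 0.3672 m/day.
Hydraulic gradient i = 0.0371.
Darcy flux q = K · i = 0.3672 × 0.03710 = 0.01362 m/day.
Seepage velocity v = q / n_e = 0.01362 / 0.10 = 0.1362 m/day.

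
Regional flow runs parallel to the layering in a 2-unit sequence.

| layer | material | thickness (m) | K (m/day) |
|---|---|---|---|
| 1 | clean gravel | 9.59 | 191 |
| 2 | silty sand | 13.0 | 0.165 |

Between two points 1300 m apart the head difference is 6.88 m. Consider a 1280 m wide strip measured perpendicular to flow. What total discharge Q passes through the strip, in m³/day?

Flow is parallel to layering, so each bed carries its own Darcy discharge and the transmissivities add.
Σ(K_i·b_i) = 191×9.59 + 0.165×13.0 = 1834 m²/day.
Hydraulic gradient i = Δh / L = 6.88 / 1300 = 0.005292.
Q = Σ(K_i·b_i) · W · i = 1834 × 1280 × 0.005292 = 12423 m³/day.

12400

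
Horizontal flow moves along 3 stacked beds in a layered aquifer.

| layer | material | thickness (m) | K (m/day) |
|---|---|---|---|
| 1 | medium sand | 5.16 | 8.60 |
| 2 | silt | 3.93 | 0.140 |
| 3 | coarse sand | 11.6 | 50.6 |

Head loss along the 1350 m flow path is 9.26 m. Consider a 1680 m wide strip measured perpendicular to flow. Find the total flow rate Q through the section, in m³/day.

7280

Flow is parallel to layering, so each bed carries its own Darcy discharge and the transmissivities add.
Σ(K_i·b_i) = 8.60×5.16 + 0.140×3.93 + 50.6×11.6 = 631.9 m²/day.
Hydraulic gradient i = Δh / L = 9.26 / 1350 = 0.006859.
Q = Σ(K_i·b_i) · W · i = 631.9 × 1680 × 0.006859 = 7282 m³/day.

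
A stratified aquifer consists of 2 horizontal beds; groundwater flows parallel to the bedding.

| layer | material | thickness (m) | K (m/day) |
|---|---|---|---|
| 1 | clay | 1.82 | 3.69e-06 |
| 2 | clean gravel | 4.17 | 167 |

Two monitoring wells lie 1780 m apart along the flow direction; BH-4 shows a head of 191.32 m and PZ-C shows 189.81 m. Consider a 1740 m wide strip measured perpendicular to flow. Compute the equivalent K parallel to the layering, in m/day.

116

Flow is parallel to layering, so each bed carries its own Darcy discharge and the transmissivities add.
Σ(K_i·b_i) = 3.69e-06×1.82 + 167×4.17 = 696.4 m²/day.
Total thickness b = 5.990 m, so K_eq = Σ(K_i·b_i)/b = 116.3 m/day.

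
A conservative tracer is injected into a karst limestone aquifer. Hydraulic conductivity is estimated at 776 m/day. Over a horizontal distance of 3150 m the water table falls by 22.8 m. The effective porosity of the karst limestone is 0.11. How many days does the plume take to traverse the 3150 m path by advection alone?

Hydraulic gradient i = Δh / L = 22.8 / 3150 = 0.007238.
Darcy flux q = K · i = 776.0 × 0.007238 = 5.617 m/day.
Seepage velocity v = q / n_e = 5.617 / 0.11 = 51.06 m/day.
Travel time t = L / v = 3150 / 51.06 = 61.69 days.

61.7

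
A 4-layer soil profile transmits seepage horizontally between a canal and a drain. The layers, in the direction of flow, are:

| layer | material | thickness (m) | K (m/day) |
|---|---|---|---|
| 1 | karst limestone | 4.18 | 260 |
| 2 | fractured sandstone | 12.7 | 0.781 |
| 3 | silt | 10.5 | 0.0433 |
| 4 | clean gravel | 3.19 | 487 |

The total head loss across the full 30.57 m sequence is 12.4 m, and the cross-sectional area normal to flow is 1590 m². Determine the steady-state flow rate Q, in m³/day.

Flow is perpendicular to layering, so the layers act in series and the equivalent K is the thickness-weighted harmonic mean.
Total thickness L = 4.18 + 12.7 + 10.5 + 3.19 = 30.57 m.
Σ(b_i/K_i) = 4.18/260 + 12.7/0.781 + 10.5/0.0433 + 3.19/487 = 258.8 d.
K_eq = L / Σ(b_i/K_i) = 30.57 / 258.8 = 0.1181 m/day.
Q = K_eq · A · (Δh/L) = 0.1181 × 1590 × (12.4/30.57) = 76.19 m³/day.

76.2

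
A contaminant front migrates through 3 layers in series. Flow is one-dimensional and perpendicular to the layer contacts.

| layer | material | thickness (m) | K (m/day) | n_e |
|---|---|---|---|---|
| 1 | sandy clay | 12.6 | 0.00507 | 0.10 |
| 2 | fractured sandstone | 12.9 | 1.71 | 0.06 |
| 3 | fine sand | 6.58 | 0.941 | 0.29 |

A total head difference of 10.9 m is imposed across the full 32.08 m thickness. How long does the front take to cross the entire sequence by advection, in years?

With flow normal to the layers, continuity requires the same specific discharge q through every layer.
Σ(b_i/K_i) = 12.6/0.00507 + 12.9/1.71 + 6.58/0.941 = 2500 d.
q = Δh / Σ(b_i/K_i) = 10.9 / 2500 = 0.004360 m/day.
In each layer the seepage velocity is v_i = q/n_i, so the layer transit time is t_i = b_i·n_i / q:
  layer 1 (sandy clay): t_1 = 12.6 × 0.10 / 0.004360 = 289.0 d
  layer 2 (fractured sandstone): t_2 = 12.9 × 0.06 / 0.004360 = 177.5 d
  layer 3 (fine sand): t_3 = 6.58 × 0.29 / 0.004360 = 437.6 d
Total t = Σ t_i = 904.1 days = 2.475 years.

2.48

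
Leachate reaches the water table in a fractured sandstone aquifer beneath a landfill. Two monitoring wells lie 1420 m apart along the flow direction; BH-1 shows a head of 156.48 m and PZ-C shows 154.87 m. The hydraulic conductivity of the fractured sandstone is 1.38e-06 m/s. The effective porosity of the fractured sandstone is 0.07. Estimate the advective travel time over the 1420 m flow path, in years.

2010

Convert K: 1.38e-06 m/s × 86400 = 0.1192 m/day.
Hydraulic gradient i = (156.48 − 154.87) / 1420 = 1.61 / 1420 = 0.001134.
Darcy flux q = K · i = 0.1192 × 0.001134 = 0.0001352 m/day.
Seepage velocity v = q / n_e = 0.0001352 / 0.07 = 0.001931 m/day.
Travel time t = L / v = 1420 / 0.001931 = 7.353e+05 days = 2013 years.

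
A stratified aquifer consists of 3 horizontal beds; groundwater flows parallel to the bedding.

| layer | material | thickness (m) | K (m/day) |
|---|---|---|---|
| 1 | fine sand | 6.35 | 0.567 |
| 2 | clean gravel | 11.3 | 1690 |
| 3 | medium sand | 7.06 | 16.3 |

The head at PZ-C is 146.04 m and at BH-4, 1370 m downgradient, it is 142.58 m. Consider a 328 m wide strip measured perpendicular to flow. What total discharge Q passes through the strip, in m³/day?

Flow is parallel to layering, so each bed carries its own Darcy discharge and the transmissivities add.
Σ(K_i·b_i) = 0.567×6.35 + 1690×11.3 + 16.3×7.06 = 19216 m²/day.
Hydraulic gradient i = (146.04 − 142.58) / 1370 = 3.46 / 1370 = 0.002526.
Q = Σ(K_i·b_i) · W · i = 19216 × 328 × 0.002526 = 15918 m³/day.

15900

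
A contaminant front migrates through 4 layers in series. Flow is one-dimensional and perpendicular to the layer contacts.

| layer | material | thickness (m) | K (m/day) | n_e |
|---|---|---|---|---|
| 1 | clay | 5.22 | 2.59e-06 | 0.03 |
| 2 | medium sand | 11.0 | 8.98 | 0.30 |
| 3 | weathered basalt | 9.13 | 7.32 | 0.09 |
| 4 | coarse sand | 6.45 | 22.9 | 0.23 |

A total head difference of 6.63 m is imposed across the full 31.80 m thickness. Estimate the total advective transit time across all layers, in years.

With flow normal to the layers, continuity requires the same specific discharge q through every layer.
Σ(b_i/K_i) = 5.22/2.59e-06 + 11.0/8.98 + 9.13/7.32 + 6.45/22.9 = 2.015e+06 d.
q = Δh / Σ(b_i/K_i) = 6.63 / 2.015e+06 = 3.290e-06 m/day.
In each layer the seepage velocity is v_i = q/n_i, so the layer transit time is t_i = b_i·n_i / q:
  layer 1 (clay): t_1 = 5.22 × 0.03 / 3.290e-06 = 47605 d
  layer 2 (medium sand): t_2 = 11.0 × 0.30 / 3.290e-06 = 1.003e+06 d
  layer 3 (weathered basalt): t_3 = 9.13 × 0.09 / 3.290e-06 = 2.498e+05 d
  layer 4 (coarse sand): t_4 = 6.45 × 0.23 / 3.290e-06 = 4.510e+05 d
Total t = Σ t_i = 1.752e+06 days = 4795 years.

4800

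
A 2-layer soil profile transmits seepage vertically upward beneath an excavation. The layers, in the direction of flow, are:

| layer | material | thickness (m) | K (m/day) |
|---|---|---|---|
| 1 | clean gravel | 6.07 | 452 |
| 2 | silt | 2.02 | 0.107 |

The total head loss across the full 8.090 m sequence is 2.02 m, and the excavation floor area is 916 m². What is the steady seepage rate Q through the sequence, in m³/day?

Flow is perpendicular to layering, so the layers act in series and the equivalent K is the thickness-weighted harmonic mean.
Total thickness L = 6.07 + 2.02 = 8.090 m.
Σ(b_i/K_i) = 6.07/452 + 2.02/0.107 = 18.89 d.
K_eq = L / Σ(b_i/K_i) = 8.090 / 18.89 = 0.4282 m/day.
Q = K_eq · A · (Δh/L) = 0.4282 × 916 × (2.02/8.090) = 97.94 m³/day.

97.9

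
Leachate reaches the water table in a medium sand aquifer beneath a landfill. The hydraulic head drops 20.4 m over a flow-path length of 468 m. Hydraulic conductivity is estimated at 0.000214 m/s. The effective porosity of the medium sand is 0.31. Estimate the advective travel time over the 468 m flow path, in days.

180

Convert K: 0.000214 m/s × 86400 = 18.49 m/day.
Hydraulic gradient i = Δh / L = 20.4 / 468 = 0.04359.
Darcy flux q = K · i = 18.49 × 0.04359 = 0.8060 m/day.
Seepage velocity v = q / n_e = 0.8060 / 0.31 = 2.600 m/day.
Travel time t = L / v = 468 / 2.600 = 180.0 days.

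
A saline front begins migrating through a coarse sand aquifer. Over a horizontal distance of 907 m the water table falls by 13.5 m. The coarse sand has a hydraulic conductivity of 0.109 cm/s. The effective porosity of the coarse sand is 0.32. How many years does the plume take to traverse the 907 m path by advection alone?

0.567

Convert K: 0.109 cm/s × 864 = 94.18 m/day.
Hydraulic gradient i = Δh / L = 13.5 / 907 = 0.01488.
Darcy flux q = K · i = 94.18 × 0.01488 = 1.402 m/day.
Seepage velocity v = q / n_e = 1.402 / 0.32 = 4.380 m/day.
Travel time t = L / v = 907 / 4.380 = 207.1 days = 0.5669 years.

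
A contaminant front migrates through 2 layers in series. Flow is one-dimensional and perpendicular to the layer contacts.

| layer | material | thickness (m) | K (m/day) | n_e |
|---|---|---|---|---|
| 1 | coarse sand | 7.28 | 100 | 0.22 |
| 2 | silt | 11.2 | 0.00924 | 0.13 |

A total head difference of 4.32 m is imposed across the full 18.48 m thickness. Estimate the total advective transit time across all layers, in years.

2.35

With flow normal to the layers, continuity requires the same specific discharge q through every layer.
Σ(b_i/K_i) = 7.28/100 + 11.2/0.00924 = 1212 d.
q = Δh / Σ(b_i/K_i) = 4.32 / 1212 = 0.003564 m/day.
In each layer the seepage velocity is v_i = q/n_i, so the layer transit time is t_i = b_i·n_i / q:
  layer 1 (coarse sand): t_1 = 7.28 × 0.22 / 0.003564 = 449.4 d
  layer 2 (silt): t_2 = 11.2 × 0.13 / 0.003564 = 408.6 d
Total t = Σ t_i = 858.0 days = 2.349 years.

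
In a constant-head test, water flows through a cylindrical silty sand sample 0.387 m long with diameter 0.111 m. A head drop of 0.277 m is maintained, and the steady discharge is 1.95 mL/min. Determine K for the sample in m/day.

Cross-sectional area A = π·(d/2)² = π × (0.111/2)² = 0.009677 m².
Convert discharge: 1.95 mL/min = 3.250e-08 m³/s.
Darcy's law rearranged: K = Q·L / (A·Δh) = 3.250e-08 × 0.387 / (0.009677 × 0.277) = 4.692e-06 m/s = 0.4054 m/day.

0.405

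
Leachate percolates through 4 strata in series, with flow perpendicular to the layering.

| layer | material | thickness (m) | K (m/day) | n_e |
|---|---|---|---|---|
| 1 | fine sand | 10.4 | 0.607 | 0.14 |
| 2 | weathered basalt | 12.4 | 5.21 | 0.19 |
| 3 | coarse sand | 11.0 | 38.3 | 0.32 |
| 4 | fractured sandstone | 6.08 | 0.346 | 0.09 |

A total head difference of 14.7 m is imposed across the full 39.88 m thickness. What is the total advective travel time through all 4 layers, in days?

20.0

With flow normal to the layers, continuity requires the same specific discharge q through every layer.
Σ(b_i/K_i) = 10.4/0.607 + 12.4/5.21 + 11.0/38.3 + 6.08/0.346 = 37.37 d.
q = Δh / Σ(b_i/K_i) = 14.7 / 37.37 = 0.3933 m/day.
In each layer the seepage velocity is v_i = q/n_i, so the layer transit time is t_i = b_i·n_i / q:
  layer 1 (fine sand): t_1 = 10.4 × 0.14 / 0.3933 = 3.702 d
  layer 2 (weathered basalt): t_2 = 12.4 × 0.19 / 0.3933 = 5.990 d
  layer 3 (coarse sand): t_3 = 11.0 × 0.32 / 0.3933 = 8.949 d
  layer 4 (fractured sandstone): t_4 = 6.08 × 0.09 / 0.3933 = 1.391 d
Total t = Σ t_i = 20.03 days.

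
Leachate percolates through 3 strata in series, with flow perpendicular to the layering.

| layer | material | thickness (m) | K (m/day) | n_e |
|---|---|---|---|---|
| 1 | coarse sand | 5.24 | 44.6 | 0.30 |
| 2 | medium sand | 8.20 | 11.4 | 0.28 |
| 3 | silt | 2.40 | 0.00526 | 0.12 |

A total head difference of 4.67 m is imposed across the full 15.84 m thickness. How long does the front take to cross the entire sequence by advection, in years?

With flow normal to the layers, continuity requires the same specific discharge q through every layer.
Σ(b_i/K_i) = 5.24/44.6 + 8.20/11.4 + 2.40/0.00526 = 457.1 d.
q = Δh / Σ(b_i/K_i) = 4.67 / 457.1 = 0.01022 m/day.
In each layer the seepage velocity is v_i = q/n_i, so the layer transit time is t_i = b_i·n_i / q:
  layer 1 (coarse sand): t_1 = 5.24 × 0.30 / 0.01022 = 153.9 d
  layer 2 (medium sand): t_2 = 8.20 × 0.28 / 0.01022 = 224.7 d
  layer 3 (silt): t_3 = 2.40 × 0.12 / 0.01022 = 28.19 d
Total t = Σ t_i = 406.8 days = 1.114 years.

1.11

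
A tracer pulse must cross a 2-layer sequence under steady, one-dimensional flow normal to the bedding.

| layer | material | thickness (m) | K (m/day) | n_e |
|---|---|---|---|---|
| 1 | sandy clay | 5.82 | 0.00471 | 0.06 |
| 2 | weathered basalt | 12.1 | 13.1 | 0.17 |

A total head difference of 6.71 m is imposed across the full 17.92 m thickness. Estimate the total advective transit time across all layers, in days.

443

With flow normal to the layers, continuity requires the same specific discharge q through every layer.
Σ(b_i/K_i) = 5.82/0.00471 + 12.1/13.1 = 1237 d.
q = Δh / Σ(b_i/K_i) = 6.71 / 1237 = 0.005426 m/day.
In each layer the seepage velocity is v_i = q/n_i, so the layer transit time is t_i = b_i·n_i / q:
  layer 1 (sandy clay): t_1 = 5.82 × 0.06 / 0.005426 = 64.35 d
  layer 2 (weathered basalt): t_2 = 12.1 × 0.17 / 0.005426 = 379.1 d
Total t = Σ t_i = 443.4 days.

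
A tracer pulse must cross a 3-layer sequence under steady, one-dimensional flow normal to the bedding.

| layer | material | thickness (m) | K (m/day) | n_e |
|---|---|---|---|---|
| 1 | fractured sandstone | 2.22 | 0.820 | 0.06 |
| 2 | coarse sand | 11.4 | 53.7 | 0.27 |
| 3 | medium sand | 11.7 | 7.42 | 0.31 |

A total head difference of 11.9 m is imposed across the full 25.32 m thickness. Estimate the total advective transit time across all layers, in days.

With flow normal to the layers, continuity requires the same specific discharge q through every layer.
Σ(b_i/K_i) = 2.22/0.820 + 11.4/53.7 + 11.7/7.42 = 4.496 d.
q = Δh / Σ(b_i/K_i) = 11.9 / 4.496 = 2.647 m/day.
In each layer the seepage velocity is v_i = q/n_i, so the layer transit time is t_i = b_i·n_i / q:
  layer 1 (fractured sandstone): t_1 = 2.22 × 0.06 / 2.647 = 0.05033 d
  layer 2 (coarse sand): t_2 = 11.4 × 0.27 / 2.647 = 1.163 d
  layer 3 (medium sand): t_3 = 11.7 × 0.31 / 2.647 = 1.370 d
Total t = Σ t_i = 2.584 days.

2.58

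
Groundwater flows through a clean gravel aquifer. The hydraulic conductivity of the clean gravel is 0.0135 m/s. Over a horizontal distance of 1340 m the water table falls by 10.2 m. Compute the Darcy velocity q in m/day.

8.88

Convert K: 0.0135 m/s × 86400 = 1166 m/day.
Hydraulic gradient i = Δh / L = 10.2 / 1340 = 0.007612.
Specific discharge q = K · i = 1166 × 0.007612 = 8.879 m/day.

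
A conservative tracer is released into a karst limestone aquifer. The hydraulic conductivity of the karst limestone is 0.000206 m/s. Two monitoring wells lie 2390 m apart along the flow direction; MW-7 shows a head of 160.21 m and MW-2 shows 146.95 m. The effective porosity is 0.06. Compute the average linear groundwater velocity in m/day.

1.65

Convert K: 0.000206 m/s × 86400 = 17.80 m/day.
Hydraulic gradient i = (160.21 − 146.95) / 2390 = 13.26 / 2390 = 0.005548.
Darcy flux q = K · i = 17.80 × 0.005548 = 0.09875 m/day.
Seepage velocity v = q / n_e = 0.09875 / 0.06 = 1.646 m/day.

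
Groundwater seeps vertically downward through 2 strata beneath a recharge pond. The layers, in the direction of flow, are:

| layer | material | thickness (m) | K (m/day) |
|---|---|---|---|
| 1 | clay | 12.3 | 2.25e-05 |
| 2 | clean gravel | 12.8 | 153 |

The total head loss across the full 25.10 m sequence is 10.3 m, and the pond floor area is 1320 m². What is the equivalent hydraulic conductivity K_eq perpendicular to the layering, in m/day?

4.59e-05

Flow is perpendicular to layering, so the layers act in series and the equivalent K is the thickness-weighted harmonic mean.
Total thickness L = 12.3 + 12.8 = 25.10 m.
Σ(b_i/K_i) = 12.3/2.25e-05 + 12.8/153 = 5.467e+05 d.
K_eq = L / Σ(b_i/K_i) = 25.10 / 5.467e+05 = 4.591e-05 m/day.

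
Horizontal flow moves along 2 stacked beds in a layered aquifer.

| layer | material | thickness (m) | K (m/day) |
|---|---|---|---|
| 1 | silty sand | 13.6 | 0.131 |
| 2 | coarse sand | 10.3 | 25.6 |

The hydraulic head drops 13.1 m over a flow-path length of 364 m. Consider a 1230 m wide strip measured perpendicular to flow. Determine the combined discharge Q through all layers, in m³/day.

Flow is parallel to layering, so each bed carries its own Darcy discharge and the transmissivities add.
Σ(K_i·b_i) = 0.131×13.6 + 25.6×10.3 = 265.5 m²/day.
Hydraulic gradient i = Δh / L = 13.1 / 364 = 0.03599.
Q = Σ(K_i·b_i) · W · i = 265.5 × 1230 × 0.03599 = 11751 m³/day.

11800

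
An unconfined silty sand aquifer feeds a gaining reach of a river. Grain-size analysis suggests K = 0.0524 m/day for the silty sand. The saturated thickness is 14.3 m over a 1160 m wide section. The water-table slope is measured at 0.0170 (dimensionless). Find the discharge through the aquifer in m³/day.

14.8

Cross-sectional area A = 1160 × 14.3 = 16588 m².
Hydraulic gradient i = 0.0170.
Darcy's law: Q = K · A · i = 0.05240 × 16588 × 0.01700 = 14.78 m³/day.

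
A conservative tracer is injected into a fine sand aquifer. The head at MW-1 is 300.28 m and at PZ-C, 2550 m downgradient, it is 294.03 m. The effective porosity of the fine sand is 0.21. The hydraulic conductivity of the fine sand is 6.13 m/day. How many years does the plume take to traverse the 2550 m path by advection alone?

97.6

Hydraulic gradient i = (300.28 − 294.03) / 2550 = 6.25 / 2550 = 0.002451.
Darcy flux q = K · i = 6.130 × 0.002451 = 0.01502 m/day.
Seepage velocity v = q / n_e = 0.01502 / 0.21 = 0.07155 m/day.
Travel time t = L / v = 2550 / 0.07155 = 35642 days = 97.58 years.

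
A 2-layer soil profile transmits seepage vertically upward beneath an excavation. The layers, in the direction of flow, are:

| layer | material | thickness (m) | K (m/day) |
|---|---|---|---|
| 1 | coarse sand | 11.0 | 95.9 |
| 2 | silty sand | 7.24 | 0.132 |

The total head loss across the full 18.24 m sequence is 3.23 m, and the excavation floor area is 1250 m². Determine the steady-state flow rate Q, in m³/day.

Flow is perpendicular to layering, so the layers act in series and the equivalent K is the thickness-weighted harmonic mean.
Total thickness L = 11.0 + 7.24 = 18.24 m.
Σ(b_i/K_i) = 11.0/95.9 + 7.24/0.132 = 54.96 d.
K_eq = L / Σ(b_i/K_i) = 18.24 / 54.96 = 0.3319 m/day.
Q = K_eq · A · (Δh/L) = 0.3319 × 1250 × (3.23/18.24) = 73.46 m³/day.

73.5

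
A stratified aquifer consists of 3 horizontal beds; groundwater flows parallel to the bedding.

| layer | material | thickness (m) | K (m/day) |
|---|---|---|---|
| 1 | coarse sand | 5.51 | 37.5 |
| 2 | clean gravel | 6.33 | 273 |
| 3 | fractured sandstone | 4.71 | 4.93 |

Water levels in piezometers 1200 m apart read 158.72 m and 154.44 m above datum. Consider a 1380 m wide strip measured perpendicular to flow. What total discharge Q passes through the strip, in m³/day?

Flow is parallel to layering, so each bed carries its own Darcy discharge and the transmissivities add.
Σ(K_i·b_i) = 37.5×5.51 + 273×6.33 + 4.93×4.71 = 1958 m²/day.
Hydraulic gradient i = (158.72 − 154.44) / 1200 = 4.28 / 1200 = 0.003567.
Q = Σ(K_i·b_i) · W · i = 1958 × 1380 × 0.003567 = 9637 m³/day.

9640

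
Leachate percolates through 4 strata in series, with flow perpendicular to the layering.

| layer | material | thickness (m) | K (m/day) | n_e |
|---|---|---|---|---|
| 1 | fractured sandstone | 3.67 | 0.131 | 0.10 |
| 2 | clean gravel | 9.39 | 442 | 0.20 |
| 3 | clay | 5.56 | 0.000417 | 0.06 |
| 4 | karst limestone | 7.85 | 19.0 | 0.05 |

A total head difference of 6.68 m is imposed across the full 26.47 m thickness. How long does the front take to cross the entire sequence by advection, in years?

With flow normal to the layers, continuity requires the same specific discharge q through every layer.
Σ(b_i/K_i) = 3.67/0.131 + 9.39/442 + 5.56/0.000417 + 7.85/19.0 = 13362 d.
q = Δh / Σ(b_i/K_i) = 6.68 / 13362 = 0.0004999 m/day.
In each layer the seepage velocity is v_i = q/n_i, so the layer transit time is t_i = b_i·n_i / q:
  layer 1 (fractured sandstone): t_1 = 3.67 × 0.10 / 0.0004999 = 734.1 d
  layer 2 (clean gravel): t_2 = 9.39 × 0.20 / 0.0004999 = 3757 d
  layer 3 (clay): t_3 = 5.56 × 0.06 / 0.0004999 = 667.3 d
  layer 4 (karst limestone): t_4 = 7.85 × 0.05 / 0.0004999 = 785.1 d
Total t = Σ t_i = 5943 days = 16.27 years.

16.3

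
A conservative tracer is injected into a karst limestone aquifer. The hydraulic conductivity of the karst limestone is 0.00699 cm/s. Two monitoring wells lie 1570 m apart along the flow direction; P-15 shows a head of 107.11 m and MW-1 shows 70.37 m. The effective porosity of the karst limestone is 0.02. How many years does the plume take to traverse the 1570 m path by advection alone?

0.608

Convert K: 0.00699 cm/s × 864 = 6.039 m/day.
Hydraulic gradient i = (107.11 − 70.37) / 1570 = 36.74 / 1570 = 0.02340.
Darcy flux q = K · i = 6.039 × 0.02340 = 0.1413 m/day.
Seepage velocity v = q / n_e = 0.1413 / 0.02 = 7.066 m/day.
Travel time t = L / v = 1570 / 7.066 = 222.2 days = 0.6083 years.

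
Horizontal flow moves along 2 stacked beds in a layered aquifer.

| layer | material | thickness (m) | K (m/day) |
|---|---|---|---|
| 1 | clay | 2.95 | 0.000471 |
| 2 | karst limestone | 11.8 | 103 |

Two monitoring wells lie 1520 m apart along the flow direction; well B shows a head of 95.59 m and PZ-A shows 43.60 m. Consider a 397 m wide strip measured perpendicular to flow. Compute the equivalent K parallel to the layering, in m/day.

Flow is parallel to layering, so each bed carries its own Darcy discharge and the transmissivities add.
Σ(K_i·b_i) = 0.000471×2.95 + 103×11.8 = 1215 m²/day.
Total thickness b = 14.75 m, so K_eq = Σ(K_i·b_i)/b = 82.40 m/day.

82.4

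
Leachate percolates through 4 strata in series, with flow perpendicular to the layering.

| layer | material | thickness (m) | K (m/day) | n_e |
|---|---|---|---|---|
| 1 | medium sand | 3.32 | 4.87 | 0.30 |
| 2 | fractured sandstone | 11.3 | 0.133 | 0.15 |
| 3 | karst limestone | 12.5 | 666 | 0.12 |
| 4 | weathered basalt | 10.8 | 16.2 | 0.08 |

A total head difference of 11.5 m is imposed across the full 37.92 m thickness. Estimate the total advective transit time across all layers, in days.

With flow normal to the layers, continuity requires the same specific discharge q through every layer.
Σ(b_i/K_i) = 3.32/4.87 + 11.3/0.133 + 12.5/666 + 10.8/16.2 = 86.33 d.
q = Δh / Σ(b_i/K_i) = 11.5 / 86.33 = 0.1332 m/day.
In each layer the seepage velocity is v_i = q/n_i, so the layer transit time is t_i = b_i·n_i / q:
  layer 1 (medium sand): t_1 = 3.32 × 0.30 / 0.1332 = 7.477 d
  layer 2 (fractured sandstone): t_2 = 11.3 × 0.15 / 0.1332 = 12.72 d
  layer 3 (karst limestone): t_3 = 12.5 × 0.12 / 0.1332 = 11.26 d
  layer 4 (weathered basalt): t_4 = 10.8 × 0.08 / 0.1332 = 6.486 d
Total t = Σ t_i = 37.95 days.

37.9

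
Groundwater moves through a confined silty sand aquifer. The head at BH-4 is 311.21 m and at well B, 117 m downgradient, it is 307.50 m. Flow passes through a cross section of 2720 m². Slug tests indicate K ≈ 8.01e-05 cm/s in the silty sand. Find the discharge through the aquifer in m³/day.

Convert K: 8.01e-05 cm/s × 864 = 0.06921 m/day.
Hydraulic gradient i = (311.21 − 307.50) / 117 = 3.71 / 117 = 0.03171.
Darcy's law: Q = K · A · i = 0.06921 × 2720 × 0.03171 = 5.969 m³/day.

5.97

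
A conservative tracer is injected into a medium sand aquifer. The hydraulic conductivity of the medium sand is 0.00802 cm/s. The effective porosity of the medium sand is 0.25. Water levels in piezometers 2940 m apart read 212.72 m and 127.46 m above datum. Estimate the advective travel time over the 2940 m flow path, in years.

10.0

Convert K: 0.00802 cm/s × 864 = 6.929 m/day.
Hydraulic gradient i = (212.72 − 127.46) / 2940 = 85.26 / 2940 = 0.02900.
Darcy flux q = K · i = 6.929 × 0.02900 = 0.2009 m/day.
Seepage velocity v = q / n_e = 0.2009 / 0.25 = 0.8038 m/day.
Travel time t = L / v = 2940 / 0.8038 = 3658 days = 10.01 years.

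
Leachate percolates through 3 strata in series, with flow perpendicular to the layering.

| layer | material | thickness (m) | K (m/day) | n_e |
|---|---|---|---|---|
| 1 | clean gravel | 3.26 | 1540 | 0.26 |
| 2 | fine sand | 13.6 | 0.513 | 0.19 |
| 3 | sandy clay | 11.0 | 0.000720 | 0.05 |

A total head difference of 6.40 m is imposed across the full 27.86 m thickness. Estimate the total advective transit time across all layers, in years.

With flow normal to the layers, continuity requires the same specific discharge q through every layer.
Σ(b_i/K_i) = 3.26/1540 + 13.6/0.513 + 11.0/0.000720 = 15304 d.
q = Δh / Σ(b_i/K_i) = 6.40 / 15304 = 0.0004182 m/day.
In each layer the seepage velocity is v_i = q/n_i, so the layer transit time is t_i = b_i·n_i / q:
  layer 1 (clean gravel): t_1 = 3.26 × 0.26 / 0.0004182 = 2027 d
  layer 2 (fine sand): t_2 = 13.6 × 0.19 / 0.0004182 = 6179 d
  layer 3 (sandy clay): t_3 = 11.0 × 0.05 / 0.0004182 = 1315 d
Total t = Σ t_i = 9521 days = 26.07 years.

26.1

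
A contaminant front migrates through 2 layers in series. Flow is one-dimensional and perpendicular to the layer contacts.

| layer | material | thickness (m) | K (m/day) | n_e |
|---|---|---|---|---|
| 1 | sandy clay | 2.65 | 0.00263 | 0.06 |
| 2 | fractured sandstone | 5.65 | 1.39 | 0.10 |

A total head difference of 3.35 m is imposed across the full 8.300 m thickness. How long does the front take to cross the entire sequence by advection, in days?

219

With flow normal to the layers, continuity requires the same specific discharge q through every layer.
Σ(b_i/K_i) = 2.65/0.00263 + 5.65/1.39 = 1012 d.
q = Δh / Σ(b_i/K_i) = 3.35 / 1012 = 0.003311 m/day.
In each layer the seepage velocity is v_i = q/n_i, so the layer transit time is t_i = b_i·n_i / q:
  layer 1 (sandy clay): t_1 = 2.65 × 0.06 / 0.003311 = 48.02 d
  layer 2 (fractured sandstone): t_2 = 5.65 × 0.10 / 0.003311 = 170.6 d
Total t = Σ t_i = 218.6 days.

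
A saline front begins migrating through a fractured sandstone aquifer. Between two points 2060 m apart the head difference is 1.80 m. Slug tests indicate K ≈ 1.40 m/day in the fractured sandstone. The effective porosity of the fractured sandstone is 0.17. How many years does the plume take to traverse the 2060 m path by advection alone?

784

Hydraulic gradient i = Δh / L = 1.80 / 2060 = 0.0008738.
Darcy flux q = K · i = 1.400 × 0.0008738 = 0.001223 m/day.
Seepage velocity v = q / n_e = 0.001223 / 0.17 = 0.007196 m/day.
Travel time t = L / v = 2060 / 0.007196 = 2.863e+05 days = 783.8 years.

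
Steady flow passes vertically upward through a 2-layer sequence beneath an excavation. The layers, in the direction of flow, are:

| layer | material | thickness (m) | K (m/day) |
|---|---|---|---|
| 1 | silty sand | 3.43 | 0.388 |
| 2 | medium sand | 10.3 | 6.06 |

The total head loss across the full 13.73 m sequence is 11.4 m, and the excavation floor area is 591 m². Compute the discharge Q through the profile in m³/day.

Flow is perpendicular to layering, so the layers act in series and the equivalent K is the thickness-weighted harmonic mean.
Total thickness L = 3.43 + 10.3 = 13.73 m.
Σ(b_i/K_i) = 3.43/0.388 + 10.3/6.06 = 10.54 d.
K_eq = L / Σ(b_i/K_i) = 13.73 / 10.54 = 1.303 m/day.
Q = K_eq · A · (Δh/L) = 1.303 × 591 × (11.4/13.73) = 639.2 m³/day.

639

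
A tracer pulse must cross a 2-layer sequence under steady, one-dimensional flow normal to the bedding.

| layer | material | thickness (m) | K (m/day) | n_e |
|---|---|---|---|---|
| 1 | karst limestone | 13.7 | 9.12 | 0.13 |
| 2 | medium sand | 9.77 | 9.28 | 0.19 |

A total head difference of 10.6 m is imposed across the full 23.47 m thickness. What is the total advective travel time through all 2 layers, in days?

With flow normal to the layers, continuity requires the same specific discharge q through every layer.
Σ(b_i/K_i) = 13.7/9.12 + 9.77/9.28 = 2.555 d.
q = Δh / Σ(b_i/K_i) = 10.6 / 2.555 = 4.149 m/day.
In each layer the seepage velocity is v_i = q/n_i, so the layer transit time is t_i = b_i·n_i / q:
  layer 1 (karst limestone): t_1 = 13.7 × 0.13 / 4.149 = 0.4293 d
  layer 2 (medium sand): t_2 = 9.77 × 0.19 / 4.149 = 0.4474 d
Total t = Σ t_i = 0.8767 days.

0.877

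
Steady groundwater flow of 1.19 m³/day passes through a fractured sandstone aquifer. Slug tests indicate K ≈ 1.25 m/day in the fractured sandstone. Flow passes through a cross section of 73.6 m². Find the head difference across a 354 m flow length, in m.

From Q = K·A·i, i = Q / (K·A) = 1.19 / (1.250 × 73.60) = 0.01293.
Head loss Δh = i · L = 0.01293 × 354 = 4.579 m.

4.58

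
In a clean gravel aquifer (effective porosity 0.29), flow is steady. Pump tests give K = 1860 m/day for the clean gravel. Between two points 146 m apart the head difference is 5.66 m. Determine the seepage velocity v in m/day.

249

Hydraulic gradient i = Δh / L = 5.66 / 146 = 0.03877.
Darcy flux q = K · i = 1860 × 0.03877 = 72.11 m/day.
Seepage velocity v = q / n_e = 72.11 / 0.29 = 248.6 m/day.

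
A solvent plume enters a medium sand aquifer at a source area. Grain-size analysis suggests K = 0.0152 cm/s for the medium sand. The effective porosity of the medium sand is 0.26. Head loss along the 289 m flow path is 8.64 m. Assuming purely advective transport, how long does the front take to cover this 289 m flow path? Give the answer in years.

0.524

Convert K: 0.0152 cm/s × 864 = 13.13 m/day.
Hydraulic gradient i = Δh / L = 8.64 / 289 = 0.02990.
Darcy flux q = K · i = 13.13 × 0.02990 = 0.3926 m/day.
Seepage velocity v = q / n_e = 0.3926 / 0.26 = 1.510 m/day.
Travel time t = L / v = 289 / 1.510 = 191.4 days = 0.5240 years.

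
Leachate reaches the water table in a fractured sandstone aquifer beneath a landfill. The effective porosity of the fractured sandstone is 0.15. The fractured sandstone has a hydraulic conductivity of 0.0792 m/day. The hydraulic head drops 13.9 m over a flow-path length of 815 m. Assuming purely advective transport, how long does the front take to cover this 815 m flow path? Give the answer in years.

Hydraulic gradient i = Δh / L = 13.9 / 815 = 0.01706.
Darcy flux q = K · i = 0.07920 × 0.01706 = 0.001351 m/day.
Seepage velocity v = q / n_e = 0.001351 / 0.15 = 0.009005 m/day.
Travel time t = L / v = 815 / 0.009005 = 90504 days = 247.8 years.

248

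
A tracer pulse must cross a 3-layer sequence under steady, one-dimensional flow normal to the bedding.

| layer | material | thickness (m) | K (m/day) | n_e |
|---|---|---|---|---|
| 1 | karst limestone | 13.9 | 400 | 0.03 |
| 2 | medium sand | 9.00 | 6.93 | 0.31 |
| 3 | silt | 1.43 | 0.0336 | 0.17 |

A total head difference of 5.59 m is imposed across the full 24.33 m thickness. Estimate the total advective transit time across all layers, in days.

27.1

With flow normal to the layers, continuity requires the same specific discharge q through every layer.
Σ(b_i/K_i) = 13.9/400 + 9.00/6.93 + 1.43/0.0336 = 43.89 d.
q = Δh / Σ(b_i/K_i) = 5.59 / 43.89 = 0.1274 m/day.
In each layer the seepage velocity is v_i = q/n_i, so the layer transit time is t_i = b_i·n_i / q:
  layer 1 (karst limestone): t_1 = 13.9 × 0.03 / 0.1274 = 3.274 d
  layer 2 (medium sand): t_2 = 9.00 × 0.31 / 0.1274 = 21.91 d
  layer 3 (silt): t_3 = 1.43 × 0.17 / 0.1274 = 1.909 d
Total t = Σ t_i = 27.09 days.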